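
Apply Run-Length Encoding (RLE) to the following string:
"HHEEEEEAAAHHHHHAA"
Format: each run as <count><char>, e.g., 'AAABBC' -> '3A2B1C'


Scanning runs left to right:
  i=0: run of 'H' x 2 -> '2H'
  i=2: run of 'E' x 5 -> '5E'
  i=7: run of 'A' x 3 -> '3A'
  i=10: run of 'H' x 5 -> '5H'
  i=15: run of 'A' x 2 -> '2A'

RLE = 2H5E3A5H2A


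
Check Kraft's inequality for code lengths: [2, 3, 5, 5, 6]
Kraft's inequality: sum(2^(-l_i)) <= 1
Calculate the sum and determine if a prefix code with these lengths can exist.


Sum = 2^(-2) + 2^(-3) + 2^(-5) + 2^(-5) + 2^(-6)
    = 0.25 + 0.125 + 0.03125 + 0.03125 + 0.015625
    = 29/64 = 0.453125
Since 0.453125 <= 1, Kraft's inequality IS satisfied.
A prefix code with these lengths CAN exist.

Kraft sum = 0.453125. Satisfied.


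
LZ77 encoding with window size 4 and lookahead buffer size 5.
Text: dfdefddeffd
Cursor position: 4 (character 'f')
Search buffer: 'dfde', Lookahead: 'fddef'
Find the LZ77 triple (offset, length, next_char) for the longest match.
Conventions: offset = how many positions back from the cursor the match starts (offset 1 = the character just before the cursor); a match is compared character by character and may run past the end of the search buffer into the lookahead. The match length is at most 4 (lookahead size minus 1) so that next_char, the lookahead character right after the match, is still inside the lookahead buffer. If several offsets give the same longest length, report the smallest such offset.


Try each offset into the search buffer:
  offset=1 (pos 3, char 'e'): match length 0
  offset=2 (pos 2, char 'd'): match length 0
  offset=3 (pos 1, char 'f'): match length 2
  offset=4 (pos 0, char 'd'): match length 0
Longest match has length 2 at offset 3.
next_char = character at position 4 + 2 = 6 -> 'd'

Best match: offset=3, length=2 (matching 'fd' starting at position 1)
LZ77 triple: (3, 2, 'd')


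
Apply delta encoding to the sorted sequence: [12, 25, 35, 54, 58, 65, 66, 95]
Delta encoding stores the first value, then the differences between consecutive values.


First value: 12
Deltas:
  25 - 12 = 13
  35 - 25 = 10
  54 - 35 = 19
  58 - 54 = 4
  65 - 58 = 7
  66 - 65 = 1
  95 - 66 = 29


Delta encoded: [12, 13, 10, 19, 4, 7, 1, 29]


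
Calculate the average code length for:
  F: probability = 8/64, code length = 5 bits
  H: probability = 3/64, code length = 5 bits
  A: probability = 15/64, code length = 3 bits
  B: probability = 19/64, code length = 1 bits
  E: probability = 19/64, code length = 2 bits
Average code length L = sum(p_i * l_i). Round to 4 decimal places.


Weighted contributions p_i * l_i:
  F: (8/64) * 5 = 40/64
  H: (3/64) * 5 = 15/64
  A: (15/64) * 3 = 45/64
  B: (19/64) * 1 = 19/64
  E: (19/64) * 2 = 38/64
Sum = (40 + 15 + 45 + 19 + 38)/64 = 157/64

L = 157/64 = 2.4531 bits/symbol


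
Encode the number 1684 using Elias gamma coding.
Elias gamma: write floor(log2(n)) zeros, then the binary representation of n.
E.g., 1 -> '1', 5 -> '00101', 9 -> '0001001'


num_bits = floor(log2(1684)) + 1 = 11
leading_zeros = num_bits - 1 = 10
binary(1684) = 11010010100

Elias gamma(1684) = '0000000000' + '11010010100' = 000000000011010010100 (21 bits)


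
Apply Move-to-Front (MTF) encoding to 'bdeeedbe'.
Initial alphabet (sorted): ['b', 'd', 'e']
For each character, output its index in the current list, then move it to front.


MTF encoding:
'b': index 0 in ['b', 'd', 'e'] -> ['b', 'd', 'e']
'd': index 1 in ['b', 'd', 'e'] -> ['d', 'b', 'e']
'e': index 2 in ['d', 'b', 'e'] -> ['e', 'd', 'b']
'e': index 0 in ['e', 'd', 'b'] -> ['e', 'd', 'b']
'e': index 0 in ['e', 'd', 'b'] -> ['e', 'd', 'b']
'd': index 1 in ['e', 'd', 'b'] -> ['d', 'e', 'b']
'b': index 2 in ['d', 'e', 'b'] -> ['b', 'd', 'e']
'e': index 2 in ['b', 'd', 'e'] -> ['e', 'b', 'd']


Output: [0, 1, 2, 0, 0, 1, 2, 2]


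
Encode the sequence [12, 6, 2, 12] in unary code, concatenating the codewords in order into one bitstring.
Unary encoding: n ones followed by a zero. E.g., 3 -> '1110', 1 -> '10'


Encode each number as n ones followed by a terminating 0:
  12 -> 1111111111110 (13 bits)
  6 -> 1111110 (7 bits)
  2 -> 110 (3 bits)
  12 -> 1111111111110 (13 bits)
Total length = 13 + 7 + 3 + 13 = 36 bits.

Unary([12, 6, 2, 12]) = 111111111111011111101101111111111110 (36 bits)


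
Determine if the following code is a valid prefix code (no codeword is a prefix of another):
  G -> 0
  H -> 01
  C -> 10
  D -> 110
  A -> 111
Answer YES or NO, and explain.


Checking each pair (does one codeword prefix another?):
  G='0' vs H='01': prefix -- VIOLATION

NO -- this is NOT a valid prefix code. G (0) is a prefix of H (01).


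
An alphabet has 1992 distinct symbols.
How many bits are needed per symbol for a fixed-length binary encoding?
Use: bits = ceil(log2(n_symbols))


log2(1992) = 10.96
Bracket: 2^10 = 1024 < 1992 <= 2^11 = 2048
So ceil(log2(1992)) = 11

bits = ceil(log2(1992)) = ceil(10.96) = 11 bits


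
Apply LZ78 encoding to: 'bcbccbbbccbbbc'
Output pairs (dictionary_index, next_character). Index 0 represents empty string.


LZ78 encoding steps:
Dictionary: {0: ''}
Step 1: w='' (idx 0), next='b' -> output (0, 'b'), add 'b' as idx 1
Step 2: w='' (idx 0), next='c' -> output (0, 'c'), add 'c' as idx 2
Step 3: w='b' (idx 1), next='c' -> output (1, 'c'), add 'bc' as idx 3
Step 4: w='c' (idx 2), next='b' -> output (2, 'b'), add 'cb' as idx 4
Step 5: w='b' (idx 1), next='b' -> output (1, 'b'), add 'bb' as idx 5
Step 6: w='c' (idx 2), next='c' -> output (2, 'c'), add 'cc' as idx 6
Step 7: w='bb' (idx 5), next='b' -> output (5, 'b'), add 'bbb' as idx 7
Step 8: w='c' (idx 2), end of input -> output (2, '')


Encoded: [(0, 'b'), (0, 'c'), (1, 'c'), (2, 'b'), (1, 'b'), (2, 'c'), (5, 'b'), (2, '')]


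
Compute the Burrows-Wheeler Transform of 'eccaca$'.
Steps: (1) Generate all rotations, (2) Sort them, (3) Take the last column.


Rotations (sorted):
  0: $eccaca -> last char: a
  1: a$eccac -> last char: c
  2: aca$ecc -> last char: c
  3: ca$ecca -> last char: a
  4: caca$ec -> last char: c
  5: ccaca$e -> last char: e
  6: eccaca$ -> last char: $


BWT = accace$


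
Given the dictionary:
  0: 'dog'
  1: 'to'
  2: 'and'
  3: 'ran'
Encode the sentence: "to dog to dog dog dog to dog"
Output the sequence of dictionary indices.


Look up each word in the dictionary:
  'to' -> 1
  'dog' -> 0
  'to' -> 1
  'dog' -> 0
  'dog' -> 0
  'dog' -> 0
  'to' -> 1
  'dog' -> 0

Encoded: [1, 0, 1, 0, 0, 0, 1, 0]


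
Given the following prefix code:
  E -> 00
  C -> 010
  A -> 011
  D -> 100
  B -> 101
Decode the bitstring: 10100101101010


Decoding step by step:
Bits 101 -> B
Bits 00 -> E
Bits 101 -> B
Bits 101 -> B
Bits 010 -> C


Decoded message: BEBBC


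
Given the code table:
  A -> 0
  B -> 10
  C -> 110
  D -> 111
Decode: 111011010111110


Decoding:
111 -> D
0 -> A
110 -> C
10 -> B
111 -> D
110 -> C


Result: DACBDC


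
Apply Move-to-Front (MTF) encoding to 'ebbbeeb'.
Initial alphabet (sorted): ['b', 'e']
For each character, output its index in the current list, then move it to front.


MTF encoding:
'e': index 1 in ['b', 'e'] -> ['e', 'b']
'b': index 1 in ['e', 'b'] -> ['b', 'e']
'b': index 0 in ['b', 'e'] -> ['b', 'e']
'b': index 0 in ['b', 'e'] -> ['b', 'e']
'e': index 1 in ['b', 'e'] -> ['e', 'b']
'e': index 0 in ['e', 'b'] -> ['e', 'b']
'b': index 1 in ['e', 'b'] -> ['b', 'e']


Output: [1, 1, 0, 0, 1, 0, 1]


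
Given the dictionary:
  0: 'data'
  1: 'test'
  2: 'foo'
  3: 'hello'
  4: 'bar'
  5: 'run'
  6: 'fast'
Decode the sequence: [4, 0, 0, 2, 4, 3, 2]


Look up each index in the dictionary:
  4 -> 'bar'
  0 -> 'data'
  0 -> 'data'
  2 -> 'foo'
  4 -> 'bar'
  3 -> 'hello'
  2 -> 'foo'

Decoded: "bar data data foo bar hello foo"


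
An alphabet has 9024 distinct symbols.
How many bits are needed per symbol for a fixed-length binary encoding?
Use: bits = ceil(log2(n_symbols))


log2(9024) = 13.1396
Bracket: 2^13 = 8192 < 9024 <= 2^14 = 16384
So ceil(log2(9024)) = 14

bits = ceil(log2(9024)) = ceil(13.1396) = 14 bits


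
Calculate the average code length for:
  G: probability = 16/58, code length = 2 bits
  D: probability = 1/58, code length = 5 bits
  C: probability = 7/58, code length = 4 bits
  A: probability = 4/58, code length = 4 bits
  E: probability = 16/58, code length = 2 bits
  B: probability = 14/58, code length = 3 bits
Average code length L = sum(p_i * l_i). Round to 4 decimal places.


Weighted contributions p_i * l_i:
  G: (16/58) * 2 = 32/58
  D: (1/58) * 5 = 5/58
  C: (7/58) * 4 = 28/58
  A: (4/58) * 4 = 16/58
  E: (16/58) * 2 = 32/58
  B: (14/58) * 3 = 42/58
Sum = (32 + 5 + 28 + 16 + 32 + 42)/58 = 155/58

L = 155/58 = 2.6724 bits/symbol


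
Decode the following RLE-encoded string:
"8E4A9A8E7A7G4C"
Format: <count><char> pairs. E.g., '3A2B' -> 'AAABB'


Expanding each <count><char> pair:
  8E -> 'EEEEEEEE'
  4A -> 'AAAA'
  9A -> 'AAAAAAAAA'
  8E -> 'EEEEEEEE'
  7A -> 'AAAAAAA'
  7G -> 'GGGGGGG'
  4C -> 'CCCC'

Decoded = EEEEEEEEAAAAAAAAAAAAAEEEEEEEEAAAAAAAGGGGGGGCCCC


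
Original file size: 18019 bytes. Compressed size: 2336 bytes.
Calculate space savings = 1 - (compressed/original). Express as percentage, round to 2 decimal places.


ratio = compressed/original = 2336/18019 = 0.129641
savings = 1 - ratio = 1 - 0.129641 = 0.870359
as a percentage: 0.870359 * 100 = 87.04%

Space savings = 1 - 2336/18019 = 87.04%


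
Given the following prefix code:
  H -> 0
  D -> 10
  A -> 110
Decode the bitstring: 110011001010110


Decoding step by step:
Bits 110 -> A
Bits 0 -> H
Bits 110 -> A
Bits 0 -> H
Bits 10 -> D
Bits 10 -> D
Bits 110 -> A


Decoded message: AHAHDDA


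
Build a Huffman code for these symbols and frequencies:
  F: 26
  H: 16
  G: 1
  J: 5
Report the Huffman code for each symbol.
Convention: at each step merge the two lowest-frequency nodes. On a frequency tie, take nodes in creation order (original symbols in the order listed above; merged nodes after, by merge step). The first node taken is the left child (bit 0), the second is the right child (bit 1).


Huffman tree construction:
Step 1: Merge G(1) + J(5) = 6
Step 2: Merge (G+J)(6) + H(16) = 22
Step 3: Merge ((G+J)+H)(22) + F(26) = 48
Read each symbol's code off the tree from the root (left child = 0, right child = 1).

Codes:
  F: 1 (length 1)
  H: 01 (length 2)
  G: 000 (length 3)
  J: 001 (length 3)
Average code length: 76/48 = 1.5833 bits/symbol


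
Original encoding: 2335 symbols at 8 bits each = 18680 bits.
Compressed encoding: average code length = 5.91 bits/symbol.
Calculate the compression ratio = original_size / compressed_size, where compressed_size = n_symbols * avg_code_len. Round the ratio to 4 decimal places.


original_size = n_symbols * orig_bits = 2335 * 8 = 18680 bits
compressed_size = n_symbols * avg_code_len = 2335 * 5.91 = 13799.85 bits
ratio = original_size / compressed_size = 18680 / 13799.85 = 1.3536

Compression ratio = 1.3536


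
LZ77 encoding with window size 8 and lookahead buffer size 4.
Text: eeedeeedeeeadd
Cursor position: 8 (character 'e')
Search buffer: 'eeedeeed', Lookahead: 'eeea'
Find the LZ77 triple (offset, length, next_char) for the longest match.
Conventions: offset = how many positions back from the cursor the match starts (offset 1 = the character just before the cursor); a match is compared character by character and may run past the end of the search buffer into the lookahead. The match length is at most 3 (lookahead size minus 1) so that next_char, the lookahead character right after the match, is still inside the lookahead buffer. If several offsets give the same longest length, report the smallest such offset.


Try each offset into the search buffer:
  offset=1 (pos 7, char 'd'): match length 0
  offset=2 (pos 6, char 'e'): match length 1
  offset=3 (pos 5, char 'e'): match length 2
  offset=4 (pos 4, char 'e'): match length 3
  offset=5 (pos 3, char 'd'): match length 0
  offset=6 (pos 2, char 'e'): match length 1
  offset=7 (pos 1, char 'e'): match length 2
  offset=8 (pos 0, char 'e'): match length 3
Longest match has length 3, found at offsets 4, 8; take the smallest, offset 4.
next_char = character at position 8 + 3 = 11 -> 'a'

Best match: offset=4, length=3 (matching 'eee' starting at position 4)
LZ77 triple: (4, 3, 'a')


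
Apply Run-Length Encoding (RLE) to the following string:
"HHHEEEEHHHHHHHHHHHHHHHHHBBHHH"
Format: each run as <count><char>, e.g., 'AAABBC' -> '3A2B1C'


Scanning runs left to right:
  i=0: run of 'H' x 3 -> '3H'
  i=3: run of 'E' x 4 -> '4E'
  i=7: run of 'H' x 17 -> '17H'
  i=24: run of 'B' x 2 -> '2B'
  i=26: run of 'H' x 3 -> '3H'

RLE = 3H4E17H2B3H


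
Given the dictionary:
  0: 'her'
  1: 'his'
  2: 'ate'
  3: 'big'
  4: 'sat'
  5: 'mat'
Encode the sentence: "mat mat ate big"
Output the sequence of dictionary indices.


Look up each word in the dictionary:
  'mat' -> 5
  'mat' -> 5
  'ate' -> 2
  'big' -> 3

Encoded: [5, 5, 2, 3]


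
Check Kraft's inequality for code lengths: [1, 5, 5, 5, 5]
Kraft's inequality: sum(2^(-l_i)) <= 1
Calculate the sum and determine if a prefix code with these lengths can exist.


Sum = 2^(-1) + 2^(-5) + 2^(-5) + 2^(-5) + 2^(-5)
    = 0.5 + 0.03125 + 0.03125 + 0.03125 + 0.03125
    = 20/32 = 0.625
Since 0.625 <= 1, Kraft's inequality IS satisfied.
A prefix code with these lengths CAN exist.

Kraft sum = 0.625. Satisfied.


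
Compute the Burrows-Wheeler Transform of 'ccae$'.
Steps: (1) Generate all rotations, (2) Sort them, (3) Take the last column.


Rotations (sorted):
  0: $ccae -> last char: e
  1: ae$cc -> last char: c
  2: cae$c -> last char: c
  3: ccae$ -> last char: $
  4: e$cca -> last char: a


BWT = ecc$a


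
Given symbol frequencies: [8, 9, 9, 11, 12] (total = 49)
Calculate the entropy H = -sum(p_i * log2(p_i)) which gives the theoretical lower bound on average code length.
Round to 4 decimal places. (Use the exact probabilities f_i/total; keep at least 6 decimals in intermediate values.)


Per-symbol terms -p_i * log2(p_i) with p_i = f_i/49:
  p = 8/49 = 0.163265: log2(p) = -2.614710, -p*log2(p) = 0.426891
  p = 9/49 = 0.183673: log2(p) = -2.444785, -p*log2(p) = 0.449042
  p = 9/49 = 0.183673: log2(p) = -2.444785, -p*log2(p) = 0.449042
  p = 11/49 = 0.224490: log2(p) = -2.155278, -p*log2(p) = 0.483838
  p = 12/49 = 0.244898: log2(p) = -2.029747, -p*log2(p) = 0.497081
H = 0.426891 + 0.449042 + 0.449042 + 0.483838 + 0.497081 = 2.305894

H = 2.3059 bits/symbol


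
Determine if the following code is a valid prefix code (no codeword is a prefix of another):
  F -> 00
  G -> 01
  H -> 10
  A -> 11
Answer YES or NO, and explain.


Checking each pair (does one codeword prefix another?):
  F='00' vs G='01': no prefix
  F='00' vs H='10': no prefix
  F='00' vs A='11': no prefix
  G='01' vs F='00': no prefix
  G='01' vs H='10': no prefix
  G='01' vs A='11': no prefix
  H='10' vs F='00': no prefix
  H='10' vs G='01': no prefix
  H='10' vs A='11': no prefix
  A='11' vs F='00': no prefix
  A='11' vs G='01': no prefix
  A='11' vs H='10': no prefix
No violation found over all pairs.

YES -- this is a valid prefix code. No codeword is a prefix of any other codeword.


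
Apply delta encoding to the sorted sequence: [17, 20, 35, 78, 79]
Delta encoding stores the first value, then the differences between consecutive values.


First value: 17
Deltas:
  20 - 17 = 3
  35 - 20 = 15
  78 - 35 = 43
  79 - 78 = 1


Delta encoded: [17, 3, 15, 43, 1]


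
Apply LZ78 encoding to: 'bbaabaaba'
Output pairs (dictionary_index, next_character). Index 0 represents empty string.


LZ78 encoding steps:
Dictionary: {0: ''}
Step 1: w='' (idx 0), next='b' -> output (0, 'b'), add 'b' as idx 1
Step 2: w='b' (idx 1), next='a' -> output (1, 'a'), add 'ba' as idx 2
Step 3: w='' (idx 0), next='a' -> output (0, 'a'), add 'a' as idx 3
Step 4: w='ba' (idx 2), next='a' -> output (2, 'a'), add 'baa' as idx 4
Step 5: w='ba' (idx 2), end of input -> output (2, '')


Encoded: [(0, 'b'), (1, 'a'), (0, 'a'), (2, 'a'), (2, '')]


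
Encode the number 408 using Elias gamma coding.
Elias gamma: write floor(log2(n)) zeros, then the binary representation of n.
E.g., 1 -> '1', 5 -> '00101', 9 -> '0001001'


num_bits = floor(log2(408)) + 1 = 9
leading_zeros = num_bits - 1 = 8
binary(408) = 110011000

Elias gamma(408) = '00000000' + '110011000' = 00000000110011000 (17 bits)


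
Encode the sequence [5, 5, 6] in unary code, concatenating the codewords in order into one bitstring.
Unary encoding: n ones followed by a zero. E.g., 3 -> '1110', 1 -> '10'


Encode each number as n ones followed by a terminating 0:
  5 -> 111110 (6 bits)
  5 -> 111110 (6 bits)
  6 -> 1111110 (7 bits)
Total length = 6 + 6 + 7 = 19 bits.

Unary([5, 5, 6]) = 1111101111101111110 (19 bits)


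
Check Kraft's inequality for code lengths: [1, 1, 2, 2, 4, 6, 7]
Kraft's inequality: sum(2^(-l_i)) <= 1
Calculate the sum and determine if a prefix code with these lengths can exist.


Sum = 2^(-1) + 2^(-1) + 2^(-2) + 2^(-2) + 2^(-4) + 2^(-6) + 2^(-7)
    = 0.5 + 0.5 + 0.25 + 0.25 + 0.0625 + 0.015625 + 0.0078125
    = 203/128 = 1.5859375
Since 1.5859375 > 1, Kraft's inequality is NOT satisfied.
A prefix code with these lengths CANNOT exist.

Kraft sum = 1.5859375. Not satisfied.


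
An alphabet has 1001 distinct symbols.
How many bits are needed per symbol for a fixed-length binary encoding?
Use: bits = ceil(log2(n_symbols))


log2(1001) = 9.9672
Bracket: 2^9 = 512 < 1001 <= 2^10 = 1024
So ceil(log2(1001)) = 10

bits = ceil(log2(1001)) = ceil(9.9672) = 10 bits


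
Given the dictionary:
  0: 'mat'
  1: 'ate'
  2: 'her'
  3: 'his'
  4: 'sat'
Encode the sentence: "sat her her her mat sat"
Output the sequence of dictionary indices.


Look up each word in the dictionary:
  'sat' -> 4
  'her' -> 2
  'her' -> 2
  'her' -> 2
  'mat' -> 0
  'sat' -> 4

Encoded: [4, 2, 2, 2, 0, 4]


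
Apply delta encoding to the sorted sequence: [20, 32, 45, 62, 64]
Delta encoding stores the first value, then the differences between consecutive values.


First value: 20
Deltas:
  32 - 20 = 12
  45 - 32 = 13
  62 - 45 = 17
  64 - 62 = 2


Delta encoded: [20, 12, 13, 17, 2]


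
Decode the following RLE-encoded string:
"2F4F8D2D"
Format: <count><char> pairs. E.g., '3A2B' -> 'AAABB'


Expanding each <count><char> pair:
  2F -> 'FF'
  4F -> 'FFFF'
  8D -> 'DDDDDDDD'
  2D -> 'DD'

Decoded = FFFFFFDDDDDDDDDD


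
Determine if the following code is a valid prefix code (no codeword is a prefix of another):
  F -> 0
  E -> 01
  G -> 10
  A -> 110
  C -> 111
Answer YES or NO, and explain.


Checking each pair (does one codeword prefix another?):
  F='0' vs E='01': prefix -- VIOLATION

NO -- this is NOT a valid prefix code. F (0) is a prefix of E (01).


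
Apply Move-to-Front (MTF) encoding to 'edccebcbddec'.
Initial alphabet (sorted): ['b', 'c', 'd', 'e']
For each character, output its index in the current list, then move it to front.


MTF encoding:
'e': index 3 in ['b', 'c', 'd', 'e'] -> ['e', 'b', 'c', 'd']
'd': index 3 in ['e', 'b', 'c', 'd'] -> ['d', 'e', 'b', 'c']
'c': index 3 in ['d', 'e', 'b', 'c'] -> ['c', 'd', 'e', 'b']
'c': index 0 in ['c', 'd', 'e', 'b'] -> ['c', 'd', 'e', 'b']
'e': index 2 in ['c', 'd', 'e', 'b'] -> ['e', 'c', 'd', 'b']
'b': index 3 in ['e', 'c', 'd', 'b'] -> ['b', 'e', 'c', 'd']
'c': index 2 in ['b', 'e', 'c', 'd'] -> ['c', 'b', 'e', 'd']
'b': index 1 in ['c', 'b', 'e', 'd'] -> ['b', 'c', 'e', 'd']
'd': index 3 in ['b', 'c', 'e', 'd'] -> ['d', 'b', 'c', 'e']
'd': index 0 in ['d', 'b', 'c', 'e'] -> ['d', 'b', 'c', 'e']
'e': index 3 in ['d', 'b', 'c', 'e'] -> ['e', 'd', 'b', 'c']
'c': index 3 in ['e', 'd', 'b', 'c'] -> ['c', 'e', 'd', 'b']


Output: [3, 3, 3, 0, 2, 3, 2, 1, 3, 0, 3, 3]


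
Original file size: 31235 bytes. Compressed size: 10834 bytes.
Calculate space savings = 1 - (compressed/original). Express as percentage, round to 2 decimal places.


ratio = compressed/original = 10834/31235 = 0.346854
savings = 1 - ratio = 1 - 0.346854 = 0.653146
as a percentage: 0.653146 * 100 = 65.31%

Space savings = 1 - 10834/31235 = 65.31%


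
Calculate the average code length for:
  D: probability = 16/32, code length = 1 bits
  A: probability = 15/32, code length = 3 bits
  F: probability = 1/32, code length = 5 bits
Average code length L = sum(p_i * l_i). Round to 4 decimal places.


Weighted contributions p_i * l_i:
  D: (16/32) * 1 = 16/32
  A: (15/32) * 3 = 45/32
  F: (1/32) * 5 = 5/32
Sum = (16 + 45 + 5)/32 = 66/32

L = 66/32 = 2.0625 bits/symbol


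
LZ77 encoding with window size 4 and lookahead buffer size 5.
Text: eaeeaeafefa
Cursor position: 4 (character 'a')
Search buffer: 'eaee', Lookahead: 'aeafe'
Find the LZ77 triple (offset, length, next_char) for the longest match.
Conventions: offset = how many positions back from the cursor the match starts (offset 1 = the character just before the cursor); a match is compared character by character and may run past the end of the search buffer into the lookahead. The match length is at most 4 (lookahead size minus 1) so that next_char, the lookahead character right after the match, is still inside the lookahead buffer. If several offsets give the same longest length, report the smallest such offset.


Try each offset into the search buffer:
  offset=1 (pos 3, char 'e'): match length 0
  offset=2 (pos 2, char 'e'): match length 0
  offset=3 (pos 1, char 'a'): match length 2
  offset=4 (pos 0, char 'e'): match length 0
Longest match has length 2 at offset 3.
next_char = character at position 4 + 2 = 6 -> 'a'

Best match: offset=3, length=2 (matching 'ae' starting at position 1)
LZ77 triple: (3, 2, 'a')


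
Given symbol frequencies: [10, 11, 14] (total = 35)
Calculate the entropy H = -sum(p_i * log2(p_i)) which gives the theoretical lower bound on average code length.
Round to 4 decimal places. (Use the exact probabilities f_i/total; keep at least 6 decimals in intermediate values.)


Per-symbol terms -p_i * log2(p_i) with p_i = f_i/35:
  p = 10/35 = 0.285714: log2(p) = -1.807355, -p*log2(p) = 0.516387
  p = 11/35 = 0.314286: log2(p) = -1.669851, -p*log2(p) = 0.524810
  p = 14/35 = 0.400000: log2(p) = -1.321928, -p*log2(p) = 0.528771
H = 0.516387 + 0.524810 + 0.528771 = 1.569968

H = 1.57 bits/symbol


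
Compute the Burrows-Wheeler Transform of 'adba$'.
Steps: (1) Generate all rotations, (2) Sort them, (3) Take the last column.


Rotations (sorted):
  0: $adba -> last char: a
  1: a$adb -> last char: b
  2: adba$ -> last char: $
  3: ba$ad -> last char: d
  4: dba$a -> last char: a


BWT = ab$da


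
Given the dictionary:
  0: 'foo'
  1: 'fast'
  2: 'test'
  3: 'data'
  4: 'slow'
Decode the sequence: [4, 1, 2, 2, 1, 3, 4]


Look up each index in the dictionary:
  4 -> 'slow'
  1 -> 'fast'
  2 -> 'test'
  2 -> 'test'
  1 -> 'fast'
  3 -> 'data'
  4 -> 'slow'

Decoded: "slow fast test test fast data slow"


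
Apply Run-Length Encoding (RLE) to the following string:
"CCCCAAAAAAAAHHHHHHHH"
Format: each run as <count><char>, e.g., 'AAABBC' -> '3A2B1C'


Scanning runs left to right:
  i=0: run of 'C' x 4 -> '4C'
  i=4: run of 'A' x 8 -> '8A'
  i=12: run of 'H' x 8 -> '8H'

RLE = 4C8A8H


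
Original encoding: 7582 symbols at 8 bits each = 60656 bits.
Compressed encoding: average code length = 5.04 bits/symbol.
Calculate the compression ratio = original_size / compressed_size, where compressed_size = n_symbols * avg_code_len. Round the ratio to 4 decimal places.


original_size = n_symbols * orig_bits = 7582 * 8 = 60656 bits
compressed_size = n_symbols * avg_code_len = 7582 * 5.04 = 38213.28 bits
ratio = original_size / compressed_size = 60656 / 38213.28 = 1.5873

Compression ratio = 1.5873


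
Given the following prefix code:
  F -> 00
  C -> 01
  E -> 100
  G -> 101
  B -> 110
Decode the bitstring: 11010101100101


Decoding step by step:
Bits 110 -> B
Bits 101 -> G
Bits 01 -> C
Bits 100 -> E
Bits 101 -> G


Decoded message: BGCEG


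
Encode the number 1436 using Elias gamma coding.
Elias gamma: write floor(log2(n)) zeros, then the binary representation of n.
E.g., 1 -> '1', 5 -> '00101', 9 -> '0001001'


num_bits = floor(log2(1436)) + 1 = 11
leading_zeros = num_bits - 1 = 10
binary(1436) = 10110011100

Elias gamma(1436) = '0000000000' + '10110011100' = 000000000010110011100 (21 bits)


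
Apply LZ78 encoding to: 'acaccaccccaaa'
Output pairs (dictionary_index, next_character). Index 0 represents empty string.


LZ78 encoding steps:
Dictionary: {0: ''}
Step 1: w='' (idx 0), next='a' -> output (0, 'a'), add 'a' as idx 1
Step 2: w='' (idx 0), next='c' -> output (0, 'c'), add 'c' as idx 2
Step 3: w='a' (idx 1), next='c' -> output (1, 'c'), add 'ac' as idx 3
Step 4: w='c' (idx 2), next='a' -> output (2, 'a'), add 'ca' as idx 4
Step 5: w='c' (idx 2), next='c' -> output (2, 'c'), add 'cc' as idx 5
Step 6: w='cc' (idx 5), next='a' -> output (5, 'a'), add 'cca' as idx 6
Step 7: w='a' (idx 1), next='a' -> output (1, 'a'), add 'aa' as idx 7


Encoded: [(0, 'a'), (0, 'c'), (1, 'c'), (2, 'a'), (2, 'c'), (5, 'a'), (1, 'a')]


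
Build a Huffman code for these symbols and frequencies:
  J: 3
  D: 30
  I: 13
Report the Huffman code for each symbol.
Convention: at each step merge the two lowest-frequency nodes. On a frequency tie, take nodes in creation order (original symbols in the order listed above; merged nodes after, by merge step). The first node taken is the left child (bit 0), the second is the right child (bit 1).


Huffman tree construction:
Step 1: Merge J(3) + I(13) = 16
Step 2: Merge (J+I)(16) + D(30) = 46
Read each symbol's code off the tree from the root (left child = 0, right child = 1).

Codes:
  J: 00 (length 2)
  D: 1 (length 1)
  I: 01 (length 2)
Average code length: 62/46 = 1.3478 bits/symbol


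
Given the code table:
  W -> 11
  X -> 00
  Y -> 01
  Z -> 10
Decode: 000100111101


Decoding:
00 -> X
01 -> Y
00 -> X
11 -> W
11 -> W
01 -> Y


Result: XYXWWY


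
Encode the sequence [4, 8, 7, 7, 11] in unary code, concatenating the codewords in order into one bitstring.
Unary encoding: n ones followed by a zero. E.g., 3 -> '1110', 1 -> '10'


Encode each number as n ones followed by a terminating 0:
  4 -> 11110 (5 bits)
  8 -> 111111110 (9 bits)
  7 -> 11111110 (8 bits)
  7 -> 11111110 (8 bits)
  11 -> 111111111110 (12 bits)
Total length = 5 + 9 + 8 + 8 + 12 = 42 bits.

Unary([4, 8, 7, 7, 11]) = 111101111111101111111011111110111111111110 (42 bits)


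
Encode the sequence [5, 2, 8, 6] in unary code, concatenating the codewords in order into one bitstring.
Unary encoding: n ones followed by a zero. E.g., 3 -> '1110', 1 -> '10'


Encode each number as n ones followed by a terminating 0:
  5 -> 111110 (6 bits)
  2 -> 110 (3 bits)
  8 -> 111111110 (9 bits)
  6 -> 1111110 (7 bits)
Total length = 6 + 3 + 9 + 7 = 25 bits.

Unary([5, 2, 8, 6]) = 1111101101111111101111110 (25 bits)


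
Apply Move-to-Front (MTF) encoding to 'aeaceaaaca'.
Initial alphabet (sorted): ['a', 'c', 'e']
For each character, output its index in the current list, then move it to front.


MTF encoding:
'a': index 0 in ['a', 'c', 'e'] -> ['a', 'c', 'e']
'e': index 2 in ['a', 'c', 'e'] -> ['e', 'a', 'c']
'a': index 1 in ['e', 'a', 'c'] -> ['a', 'e', 'c']
'c': index 2 in ['a', 'e', 'c'] -> ['c', 'a', 'e']
'e': index 2 in ['c', 'a', 'e'] -> ['e', 'c', 'a']
'a': index 2 in ['e', 'c', 'a'] -> ['a', 'e', 'c']
'a': index 0 in ['a', 'e', 'c'] -> ['a', 'e', 'c']
'a': index 0 in ['a', 'e', 'c'] -> ['a', 'e', 'c']
'c': index 2 in ['a', 'e', 'c'] -> ['c', 'a', 'e']
'a': index 1 in ['c', 'a', 'e'] -> ['a', 'c', 'e']


Output: [0, 2, 1, 2, 2, 2, 0, 0, 2, 1]


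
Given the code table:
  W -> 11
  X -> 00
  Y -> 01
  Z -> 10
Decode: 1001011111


Decoding:
10 -> Z
01 -> Y
01 -> Y
11 -> W
11 -> W


Result: ZYYWW


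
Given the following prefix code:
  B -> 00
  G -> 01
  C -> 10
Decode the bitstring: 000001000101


Decoding step by step:
Bits 00 -> B
Bits 00 -> B
Bits 01 -> G
Bits 00 -> B
Bits 01 -> G
Bits 01 -> G


Decoded message: BBGBGG


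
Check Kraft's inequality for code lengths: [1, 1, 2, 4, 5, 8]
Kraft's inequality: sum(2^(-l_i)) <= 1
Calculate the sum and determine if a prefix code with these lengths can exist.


Sum = 2^(-1) + 2^(-1) + 2^(-2) + 2^(-4) + 2^(-5) + 2^(-8)
    = 0.5 + 0.5 + 0.25 + 0.0625 + 0.03125 + 0.00390625
    = 345/256 = 1.34765625
Since 1.34765625 > 1, Kraft's inequality is NOT satisfied.
A prefix code with these lengths CANNOT exist.

Kraft sum = 1.34765625. Not satisfied.


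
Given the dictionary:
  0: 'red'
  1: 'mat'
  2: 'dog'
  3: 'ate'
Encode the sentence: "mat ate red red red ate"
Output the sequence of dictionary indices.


Look up each word in the dictionary:
  'mat' -> 1
  'ate' -> 3
  'red' -> 0
  'red' -> 0
  'red' -> 0
  'ate' -> 3

Encoded: [1, 3, 0, 0, 0, 3]


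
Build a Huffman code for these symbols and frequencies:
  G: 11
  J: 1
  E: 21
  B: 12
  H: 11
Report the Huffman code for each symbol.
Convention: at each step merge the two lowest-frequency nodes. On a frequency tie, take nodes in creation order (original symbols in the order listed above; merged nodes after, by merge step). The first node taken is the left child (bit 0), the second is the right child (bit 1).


Huffman tree construction:
Step 1: Merge J(1) + G(11) = 12
Step 2: Merge H(11) + B(12) = 23
Step 3: Merge (J+G)(12) + E(21) = 33
Step 4: Merge (H+B)(23) + ((J+G)+E)(33) = 56
Read each symbol's code off the tree from the root (left child = 0, right child = 1).

Codes:
  G: 101 (length 3)
  J: 100 (length 3)
  E: 11 (length 2)
  B: 01 (length 2)
  H: 00 (length 2)
Average code length: 124/56 = 2.2143 bits/symbol


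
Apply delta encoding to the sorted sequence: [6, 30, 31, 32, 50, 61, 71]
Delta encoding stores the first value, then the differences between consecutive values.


First value: 6
Deltas:
  30 - 6 = 24
  31 - 30 = 1
  32 - 31 = 1
  50 - 32 = 18
  61 - 50 = 11
  71 - 61 = 10


Delta encoded: [6, 24, 1, 1, 18, 11, 10]


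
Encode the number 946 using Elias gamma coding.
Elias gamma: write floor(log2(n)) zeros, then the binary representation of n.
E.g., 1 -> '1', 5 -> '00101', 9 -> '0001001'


num_bits = floor(log2(946)) + 1 = 10
leading_zeros = num_bits - 1 = 9
binary(946) = 1110110010

Elias gamma(946) = '000000000' + '1110110010' = 0000000001110110010 (19 bits)


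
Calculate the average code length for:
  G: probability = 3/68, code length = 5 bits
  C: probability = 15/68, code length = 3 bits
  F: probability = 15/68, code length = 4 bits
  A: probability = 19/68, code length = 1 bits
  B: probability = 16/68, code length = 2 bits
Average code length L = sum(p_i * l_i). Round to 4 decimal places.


Weighted contributions p_i * l_i:
  G: (3/68) * 5 = 15/68
  C: (15/68) * 3 = 45/68
  F: (15/68) * 4 = 60/68
  A: (19/68) * 1 = 19/68
  B: (16/68) * 2 = 32/68
Sum = (15 + 45 + 60 + 19 + 32)/68 = 171/68

L = 171/68 = 2.5147 bits/symbol


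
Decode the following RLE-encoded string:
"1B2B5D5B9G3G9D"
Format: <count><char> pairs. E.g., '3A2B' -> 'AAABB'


Expanding each <count><char> pair:
  1B -> 'B'
  2B -> 'BB'
  5D -> 'DDDDD'
  5B -> 'BBBBB'
  9G -> 'GGGGGGGGG'
  3G -> 'GGG'
  9D -> 'DDDDDDDDD'

Decoded = BBBDDDDDBBBBBGGGGGGGGGGGGDDDDDDDDD


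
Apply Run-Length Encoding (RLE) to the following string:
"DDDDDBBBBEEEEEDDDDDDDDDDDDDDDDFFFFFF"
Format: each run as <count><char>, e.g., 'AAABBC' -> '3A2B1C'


Scanning runs left to right:
  i=0: run of 'D' x 5 -> '5D'
  i=5: run of 'B' x 4 -> '4B'
  i=9: run of 'E' x 5 -> '5E'
  i=14: run of 'D' x 16 -> '16D'
  i=30: run of 'F' x 6 -> '6F'

RLE = 5D4B5E16D6F


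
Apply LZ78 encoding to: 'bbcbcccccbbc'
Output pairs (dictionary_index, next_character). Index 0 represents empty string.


LZ78 encoding steps:
Dictionary: {0: ''}
Step 1: w='' (idx 0), next='b' -> output (0, 'b'), add 'b' as idx 1
Step 2: w='b' (idx 1), next='c' -> output (1, 'c'), add 'bc' as idx 2
Step 3: w='bc' (idx 2), next='c' -> output (2, 'c'), add 'bcc' as idx 3
Step 4: w='' (idx 0), next='c' -> output (0, 'c'), add 'c' as idx 4
Step 5: w='c' (idx 4), next='c' -> output (4, 'c'), add 'cc' as idx 5
Step 6: w='b' (idx 1), next='b' -> output (1, 'b'), add 'bb' as idx 6
Step 7: w='c' (idx 4), end of input -> output (4, '')


Encoded: [(0, 'b'), (1, 'c'), (2, 'c'), (0, 'c'), (4, 'c'), (1, 'b'), (4, '')]


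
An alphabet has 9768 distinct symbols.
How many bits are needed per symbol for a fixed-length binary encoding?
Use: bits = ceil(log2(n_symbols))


log2(9768) = 13.2538
Bracket: 2^13 = 8192 < 9768 <= 2^14 = 16384
So ceil(log2(9768)) = 14

bits = ceil(log2(9768)) = ceil(13.2538) = 14 bits


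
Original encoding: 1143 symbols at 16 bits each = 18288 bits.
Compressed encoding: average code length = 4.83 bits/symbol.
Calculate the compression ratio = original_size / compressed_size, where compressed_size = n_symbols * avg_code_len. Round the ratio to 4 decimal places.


original_size = n_symbols * orig_bits = 1143 * 16 = 18288 bits
compressed_size = n_symbols * avg_code_len = 1143 * 4.83 = 5520.69 bits
ratio = original_size / compressed_size = 18288 / 5520.69 = 3.3126

Compression ratio = 3.3126


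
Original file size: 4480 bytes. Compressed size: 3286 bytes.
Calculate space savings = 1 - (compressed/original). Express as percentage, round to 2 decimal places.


ratio = compressed/original = 3286/4480 = 0.733482
savings = 1 - ratio = 1 - 0.733482 = 0.266518
as a percentage: 0.266518 * 100 = 26.65%

Space savings = 1 - 3286/4480 = 26.65%


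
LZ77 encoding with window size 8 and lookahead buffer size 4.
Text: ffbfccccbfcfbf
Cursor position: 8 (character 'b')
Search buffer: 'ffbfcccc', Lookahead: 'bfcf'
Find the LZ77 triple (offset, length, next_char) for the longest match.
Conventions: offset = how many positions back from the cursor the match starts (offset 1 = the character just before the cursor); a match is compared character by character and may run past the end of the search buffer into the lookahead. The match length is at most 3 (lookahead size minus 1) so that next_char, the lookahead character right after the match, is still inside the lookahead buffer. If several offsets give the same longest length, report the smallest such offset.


Try each offset into the search buffer:
  offset=1 (pos 7, char 'c'): match length 0
  offset=2 (pos 6, char 'c'): match length 0
  offset=3 (pos 5, char 'c'): match length 0
  offset=4 (pos 4, char 'c'): match length 0
  offset=5 (pos 3, char 'f'): match length 0
  offset=6 (pos 2, char 'b'): match length 3
  offset=7 (pos 1, char 'f'): match length 0
  offset=8 (pos 0, char 'f'): match length 0
Longest match has length 3 at offset 6.
next_char = character at position 8 + 3 = 11 -> 'f'

Best match: offset=6, length=3 (matching 'bfc' starting at position 2)
LZ77 triple: (6, 3, 'f')


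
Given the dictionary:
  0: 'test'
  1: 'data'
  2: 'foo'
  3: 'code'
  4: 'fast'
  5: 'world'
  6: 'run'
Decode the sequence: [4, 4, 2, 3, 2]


Look up each index in the dictionary:
  4 -> 'fast'
  4 -> 'fast'
  2 -> 'foo'
  3 -> 'code'
  2 -> 'foo'

Decoded: "fast fast foo code foo"


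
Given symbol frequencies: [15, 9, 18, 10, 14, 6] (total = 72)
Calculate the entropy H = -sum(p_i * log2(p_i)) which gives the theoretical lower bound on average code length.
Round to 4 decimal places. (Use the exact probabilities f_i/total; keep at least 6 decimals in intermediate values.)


Per-symbol terms -p_i * log2(p_i) with p_i = f_i/72:
  p = 15/72 = 0.208333: log2(p) = -2.263034, -p*log2(p) = 0.471466
  p = 9/72 = 0.125000: log2(p) = -3.000000, -p*log2(p) = 0.375000
  p = 18/72 = 0.250000: log2(p) = -2.000000, -p*log2(p) = 0.500000
  p = 10/72 = 0.138889: log2(p) = -2.847997, -p*log2(p) = 0.395555
  p = 14/72 = 0.194444: log2(p) = -2.362570, -p*log2(p) = 0.459389
  p = 6/72 = 0.083333: log2(p) = -3.584963, -p*log2(p) = 0.298747
H = 0.471466 + 0.375000 + 0.500000 + 0.395555 + 0.459389 + 0.298747 = 2.500157

H = 2.5002 bits/symbol


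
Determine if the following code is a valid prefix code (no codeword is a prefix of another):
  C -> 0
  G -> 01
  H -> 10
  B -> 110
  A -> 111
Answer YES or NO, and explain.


Checking each pair (does one codeword prefix another?):
  C='0' vs G='01': prefix -- VIOLATION

NO -- this is NOT a valid prefix code. C (0) is a prefix of G (01).


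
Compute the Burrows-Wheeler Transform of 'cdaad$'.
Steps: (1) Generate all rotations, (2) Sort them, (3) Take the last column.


Rotations (sorted):
  0: $cdaad -> last char: d
  1: aad$cd -> last char: d
  2: ad$cda -> last char: a
  3: cdaad$ -> last char: $
  4: d$cdaa -> last char: a
  5: daad$c -> last char: c


BWT = dda$ac


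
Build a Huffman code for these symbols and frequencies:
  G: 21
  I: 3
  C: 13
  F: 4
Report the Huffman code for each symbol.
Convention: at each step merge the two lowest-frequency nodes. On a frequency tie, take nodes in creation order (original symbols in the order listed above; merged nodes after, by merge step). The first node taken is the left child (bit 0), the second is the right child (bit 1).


Huffman tree construction:
Step 1: Merge I(3) + F(4) = 7
Step 2: Merge (I+F)(7) + C(13) = 20
Step 3: Merge ((I+F)+C)(20) + G(21) = 41
Read each symbol's code off the tree from the root (left child = 0, right child = 1).

Codes:
  G: 1 (length 1)
  I: 000 (length 3)
  C: 01 (length 2)
  F: 001 (length 3)
Average code length: 68/41 = 1.6585 bits/symbol


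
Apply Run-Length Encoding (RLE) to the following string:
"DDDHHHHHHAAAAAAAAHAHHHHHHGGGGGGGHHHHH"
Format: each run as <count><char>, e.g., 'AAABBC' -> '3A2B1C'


Scanning runs left to right:
  i=0: run of 'D' x 3 -> '3D'
  i=3: run of 'H' x 6 -> '6H'
  i=9: run of 'A' x 8 -> '8A'
  i=17: run of 'H' x 1 -> '1H'
  i=18: run of 'A' x 1 -> '1A'
  i=19: run of 'H' x 6 -> '6H'
  i=25: run of 'G' x 7 -> '7G'
  i=32: run of 'H' x 5 -> '5H'

RLE = 3D6H8A1H1A6H7G5H


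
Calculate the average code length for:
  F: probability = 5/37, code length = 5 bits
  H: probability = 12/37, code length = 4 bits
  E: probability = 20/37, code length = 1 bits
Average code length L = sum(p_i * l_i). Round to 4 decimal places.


Weighted contributions p_i * l_i:
  F: (5/37) * 5 = 25/37
  H: (12/37) * 4 = 48/37
  E: (20/37) * 1 = 20/37
Sum = (25 + 48 + 20)/37 = 93/37

L = 93/37 = 2.5135 bits/symbol


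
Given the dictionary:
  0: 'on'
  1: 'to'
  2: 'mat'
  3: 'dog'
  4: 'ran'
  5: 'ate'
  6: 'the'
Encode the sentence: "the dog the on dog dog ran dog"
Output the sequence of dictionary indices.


Look up each word in the dictionary:
  'the' -> 6
  'dog' -> 3
  'the' -> 6
  'on' -> 0
  'dog' -> 3
  'dog' -> 3
  'ran' -> 4
  'dog' -> 3

Encoded: [6, 3, 6, 0, 3, 3, 4, 3]


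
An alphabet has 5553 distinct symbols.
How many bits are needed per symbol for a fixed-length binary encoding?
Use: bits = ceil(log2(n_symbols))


log2(5553) = 12.4391
Bracket: 2^12 = 4096 < 5553 <= 2^13 = 8192
So ceil(log2(5553)) = 13

bits = ceil(log2(5553)) = ceil(12.4391) = 13 bits


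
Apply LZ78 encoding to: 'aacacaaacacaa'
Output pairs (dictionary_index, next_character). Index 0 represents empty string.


LZ78 encoding steps:
Dictionary: {0: ''}
Step 1: w='' (idx 0), next='a' -> output (0, 'a'), add 'a' as idx 1
Step 2: w='a' (idx 1), next='c' -> output (1, 'c'), add 'ac' as idx 2
Step 3: w='ac' (idx 2), next='a' -> output (2, 'a'), add 'aca' as idx 3
Step 4: w='a' (idx 1), next='a' -> output (1, 'a'), add 'aa' as idx 4
Step 5: w='' (idx 0), next='c' -> output (0, 'c'), add 'c' as idx 5
Step 6: w='aca' (idx 3), next='a' -> output (3, 'a'), add 'acaa' as idx 6


Encoded: [(0, 'a'), (1, 'c'), (2, 'a'), (1, 'a'), (0, 'c'), (3, 'a')]


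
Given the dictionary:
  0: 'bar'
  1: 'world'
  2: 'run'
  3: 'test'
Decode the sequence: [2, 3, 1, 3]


Look up each index in the dictionary:
  2 -> 'run'
  3 -> 'test'
  1 -> 'world'
  3 -> 'test'

Decoded: "run test world test"


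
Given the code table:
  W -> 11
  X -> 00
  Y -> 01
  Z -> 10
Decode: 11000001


Decoding:
11 -> W
00 -> X
00 -> X
01 -> Y


Result: WXXY


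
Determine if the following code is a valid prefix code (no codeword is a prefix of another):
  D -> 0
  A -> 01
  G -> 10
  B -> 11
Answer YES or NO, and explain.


Checking each pair (does one codeword prefix another?):
  D='0' vs A='01': prefix -- VIOLATION

NO -- this is NOT a valid prefix code. D (0) is a prefix of A (01).
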